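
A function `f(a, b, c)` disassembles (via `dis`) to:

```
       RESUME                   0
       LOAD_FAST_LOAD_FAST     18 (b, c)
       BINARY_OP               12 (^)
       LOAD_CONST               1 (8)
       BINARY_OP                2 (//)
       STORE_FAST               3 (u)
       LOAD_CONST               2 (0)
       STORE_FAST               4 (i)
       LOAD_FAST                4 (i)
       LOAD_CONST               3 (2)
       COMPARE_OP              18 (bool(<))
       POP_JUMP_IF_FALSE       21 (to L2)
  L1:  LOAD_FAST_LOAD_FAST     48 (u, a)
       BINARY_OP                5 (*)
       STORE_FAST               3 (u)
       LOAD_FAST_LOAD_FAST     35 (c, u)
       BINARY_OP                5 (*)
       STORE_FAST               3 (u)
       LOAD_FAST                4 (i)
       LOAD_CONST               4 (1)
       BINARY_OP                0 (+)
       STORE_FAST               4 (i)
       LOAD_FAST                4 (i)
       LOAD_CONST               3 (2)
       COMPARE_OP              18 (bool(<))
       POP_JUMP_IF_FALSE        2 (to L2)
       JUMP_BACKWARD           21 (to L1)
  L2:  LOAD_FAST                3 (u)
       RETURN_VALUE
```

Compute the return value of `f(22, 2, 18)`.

313632

LOAD_FAST_LOAD_FAST b,c → push 2,18. Stack: [2, 18]
BINARY_OP ^ → 2 ^ 18 = 16. Stack: [16]
LOAD_CONST → push 8. Stack: [16, 8]
BINARY_OP // → 16 // 8 = 2. Stack: [2]
STORE_FAST u → u=2. Stack: []
LOAD_CONST → push 0. Stack: [0]
STORE_FAST i → i=0. Stack: []
LOAD_FAST i → push 0. Stack: [0]
LOAD_CONST → push 2. Stack: [0, 2]
COMPARE_OP bool(<) → 0 vs 2 = True. Stack: [True]
POP_JUMP_IF_FALSE → pop True; no jump. Stack: []
LOAD_FAST_LOAD_FAST u,a → push 2,22. Stack: [2, 22]
BINARY_OP * → 2 * 22 = 44. Stack: [44]
STORE_FAST u → u=44. Stack: []
LOAD_FAST_LOAD_FAST c,u → push 18,44. Stack: [18, 44]
BINARY_OP * → 18 * 44 = 792. Stack: [792]
STORE_FAST u → u=792. Stack: []
LOAD_FAST i → push 0. Stack: [0]
LOAD_CONST → push 1. Stack: [0, 1]
BINARY_OP + → 0 + 1 = 1. Stack: [1]
STORE_FAST i → i=1. Stack: []
LOAD_FAST i → push 1. Stack: [1]
LOAD_CONST → push 2. Stack: [1, 2]
COMPARE_OP bool(<) → 1 vs 2 = True. Stack: [True]
POP_JUMP_IF_FALSE → pop True; no jump. Stack: []
LOAD_FAST_LOAD_FAST u,a → push 792,22. Stack: [792, 22]
BINARY_OP * → 792 * 22 = 17424. Stack: [17424]
STORE_FAST u → u=17424. Stack: []
LOAD_FAST_LOAD_FAST c,u → push 18,17424. Stack: [18, 17424]
BINARY_OP * → 18 * 17424 = 313632. Stack: [313632]
STORE_FAST u → u=313632. Stack: []
LOAD_FAST i → push 1. Stack: [1]
LOAD_CONST → push 1. Stack: [1, 1]
BINARY_OP + → 1 + 1 = 2. Stack: [2]
STORE_FAST i → i=2. Stack: []
LOAD_FAST i → push 2. Stack: [2]
LOAD_CONST → push 2. Stack: [2, 2]
COMPARE_OP bool(<) → 2 vs 2 = False. Stack: [False]
POP_JUMP_IF_FALSE → pop False; jump. Stack: []
LOAD_FAST u → push 313632. Stack: [313632]
RETURN_VALUE → return 313632.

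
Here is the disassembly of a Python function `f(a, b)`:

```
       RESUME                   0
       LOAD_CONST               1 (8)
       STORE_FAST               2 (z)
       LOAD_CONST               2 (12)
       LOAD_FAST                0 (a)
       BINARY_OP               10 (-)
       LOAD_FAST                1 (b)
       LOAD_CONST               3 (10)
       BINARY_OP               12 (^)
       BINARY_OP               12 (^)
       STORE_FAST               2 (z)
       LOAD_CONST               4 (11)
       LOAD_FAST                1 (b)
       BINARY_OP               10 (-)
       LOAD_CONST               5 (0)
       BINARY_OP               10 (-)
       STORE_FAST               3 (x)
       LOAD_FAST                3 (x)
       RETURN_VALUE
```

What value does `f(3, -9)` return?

20

LOAD_CONST → push 8. Stack: [8]
STORE_FAST z → z=8. Stack: []
LOAD_CONST → push 12. Stack: [12]
LOAD_FAST a → push 3. Stack: [12, 3]
BINARY_OP - → 12 - 3 = 9. Stack: [9]
LOAD_FAST b → push -9. Stack: [9, -9]
LOAD_CONST → push 10. Stack: [9, -9, 10]
BINARY_OP ^ → -9 ^ 10 = -3. Stack: [9, -3]
BINARY_OP ^ → 9 ^ -3 = -12. Stack: [-12]
STORE_FAST z → z=-12. Stack: []
LOAD_CONST → push 11. Stack: [11]
LOAD_FAST b → push -9. Stack: [11, -9]
BINARY_OP - → 11 - -9 = 20. Stack: [20]
LOAD_CONST → push 0. Stack: [20, 0]
BINARY_OP - → 20 - 0 = 20. Stack: [20]
STORE_FAST x → x=20. Stack: []
LOAD_FAST x → push 20. Stack: [20]
RETURN_VALUE → return 20.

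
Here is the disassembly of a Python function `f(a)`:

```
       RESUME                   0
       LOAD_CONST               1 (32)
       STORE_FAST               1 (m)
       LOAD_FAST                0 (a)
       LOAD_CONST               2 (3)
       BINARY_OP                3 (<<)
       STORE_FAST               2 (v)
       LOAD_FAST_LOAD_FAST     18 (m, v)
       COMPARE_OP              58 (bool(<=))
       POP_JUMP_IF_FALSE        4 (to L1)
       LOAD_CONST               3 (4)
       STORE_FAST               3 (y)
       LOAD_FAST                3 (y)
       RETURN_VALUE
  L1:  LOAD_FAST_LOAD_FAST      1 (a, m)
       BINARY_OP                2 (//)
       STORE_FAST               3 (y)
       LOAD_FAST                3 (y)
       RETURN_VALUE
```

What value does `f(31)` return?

4

LOAD_CONST → push 32. Stack: [32]
STORE_FAST m → m=32. Stack: []
LOAD_FAST a → push 31. Stack: [31]
LOAD_CONST → push 3. Stack: [31, 3]
BINARY_OP << → 31 << 3 = 248. Stack: [248]
STORE_FAST v → v=248. Stack: []
LOAD_FAST_LOAD_FAST m,v → push 32,248. Stack: [32, 248]
COMPARE_OP bool(<=) → 32 vs 248 = True. Stack: [True]
POP_JUMP_IF_FALSE → pop True; no jump. Stack: []
LOAD_CONST → push 4. Stack: [4]
STORE_FAST y → y=4. Stack: []
LOAD_FAST y → push 4. Stack: [4]
RETURN_VALUE → return 4.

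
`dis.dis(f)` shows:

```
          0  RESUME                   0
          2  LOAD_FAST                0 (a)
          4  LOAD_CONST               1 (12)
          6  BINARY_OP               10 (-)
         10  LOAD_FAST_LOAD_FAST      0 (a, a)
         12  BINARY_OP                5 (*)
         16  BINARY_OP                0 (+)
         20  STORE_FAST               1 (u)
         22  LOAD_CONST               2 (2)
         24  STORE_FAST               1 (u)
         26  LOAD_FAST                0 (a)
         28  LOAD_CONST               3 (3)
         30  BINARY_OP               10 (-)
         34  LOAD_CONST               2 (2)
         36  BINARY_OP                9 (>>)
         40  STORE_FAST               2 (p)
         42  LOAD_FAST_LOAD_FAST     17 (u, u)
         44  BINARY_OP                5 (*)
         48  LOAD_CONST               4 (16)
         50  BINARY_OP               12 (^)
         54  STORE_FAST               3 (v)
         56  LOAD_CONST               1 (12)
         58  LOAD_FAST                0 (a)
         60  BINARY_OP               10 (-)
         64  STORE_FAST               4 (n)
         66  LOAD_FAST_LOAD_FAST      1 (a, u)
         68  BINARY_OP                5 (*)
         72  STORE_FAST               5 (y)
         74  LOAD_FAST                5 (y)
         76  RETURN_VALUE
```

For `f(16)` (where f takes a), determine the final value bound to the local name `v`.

LOAD_FAST a → push 16. Stack: [16]
LOAD_CONST → push 12. Stack: [16, 12]
BINARY_OP - → 16 - 12 = 4. Stack: [4]
LOAD_FAST_LOAD_FAST a,a → push 16,16. Stack: [4, 16, 16]
BINARY_OP * → 16 * 16 = 256. Stack: [4, 256]
BINARY_OP + → 4 + 256 = 260. Stack: [260]
STORE_FAST u → u=260. Stack: []
LOAD_CONST → push 2. Stack: [2]
STORE_FAST u → u=2. Stack: []
LOAD_FAST a → push 16. Stack: [16]
LOAD_CONST → push 3. Stack: [16, 3]
BINARY_OP - → 16 - 3 = 13. Stack: [13]
LOAD_CONST → push 2. Stack: [13, 2]
BINARY_OP >> → 13 >> 2 = 3. Stack: [3]
STORE_FAST p → p=3. Stack: []
LOAD_FAST_LOAD_FAST u,u → push 2,2. Stack: [2, 2]
BINARY_OP * → 2 * 2 = 4. Stack: [4]
LOAD_CONST → push 16. Stack: [4, 16]
BINARY_OP ^ → 4 ^ 16 = 20. Stack: [20]
STORE_FAST v → v=20. Stack: []
LOAD_CONST → push 12. Stack: [12]
LOAD_FAST a → push 16. Stack: [12, 16]
BINARY_OP - → 12 - 16 = -4. Stack: [-4]
STORE_FAST n → n=-4. Stack: []
LOAD_FAST_LOAD_FAST a,u → push 16,2. Stack: [16, 2]
BINARY_OP * → 16 * 2 = 32. Stack: [32]
STORE_FAST y → y=32. Stack: []
LOAD_FAST y → push 32. Stack: [32]
RETURN_VALUE → return 32.

20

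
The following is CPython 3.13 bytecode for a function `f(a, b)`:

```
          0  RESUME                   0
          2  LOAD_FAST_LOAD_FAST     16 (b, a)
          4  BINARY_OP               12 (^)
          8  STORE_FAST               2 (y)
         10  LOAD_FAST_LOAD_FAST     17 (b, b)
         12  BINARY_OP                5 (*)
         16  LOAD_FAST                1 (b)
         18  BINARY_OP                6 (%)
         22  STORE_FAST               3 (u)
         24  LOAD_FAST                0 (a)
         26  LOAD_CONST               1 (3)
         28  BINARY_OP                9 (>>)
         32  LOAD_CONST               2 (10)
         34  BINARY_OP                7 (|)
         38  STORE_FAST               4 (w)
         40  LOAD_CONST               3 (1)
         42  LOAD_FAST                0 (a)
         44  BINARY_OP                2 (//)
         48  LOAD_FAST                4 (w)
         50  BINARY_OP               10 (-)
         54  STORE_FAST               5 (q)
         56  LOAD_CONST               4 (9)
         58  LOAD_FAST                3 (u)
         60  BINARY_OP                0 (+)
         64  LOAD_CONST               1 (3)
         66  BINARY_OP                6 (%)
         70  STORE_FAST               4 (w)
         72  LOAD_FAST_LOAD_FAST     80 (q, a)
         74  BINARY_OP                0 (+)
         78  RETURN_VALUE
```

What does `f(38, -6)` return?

24

LOAD_FAST_LOAD_FAST b,a → push -6,38. Stack: [-6, 38]
BINARY_OP ^ → -6 ^ 38 = -36. Stack: [-36]
STORE_FAST y → y=-36. Stack: []
LOAD_FAST_LOAD_FAST b,b → push -6,-6. Stack: [-6, -6]
BINARY_OP * → -6 * -6 = 36. Stack: [36]
LOAD_FAST b → push -6. Stack: [36, -6]
BINARY_OP % → 36 % -6 = 0. Stack: [0]
STORE_FAST u → u=0. Stack: []
LOAD_FAST a → push 38. Stack: [38]
LOAD_CONST → push 3. Stack: [38, 3]
BINARY_OP >> → 38 >> 3 = 4. Stack: [4]
LOAD_CONST → push 10. Stack: [4, 10]
BINARY_OP | → 4 | 10 = 14. Stack: [14]
STORE_FAST w → w=14. Stack: []
LOAD_CONST → push 1. Stack: [1]
LOAD_FAST a → push 38. Stack: [1, 38]
BINARY_OP // → 1 // 38 = 0. Stack: [0]
LOAD_FAST w → push 14. Stack: [0, 14]
BINARY_OP - → 0 - 14 = -14. Stack: [-14]
STORE_FAST q → q=-14. Stack: []
LOAD_CONST → push 9. Stack: [9]
LOAD_FAST u → push 0. Stack: [9, 0]
BINARY_OP + → 9 + 0 = 9. Stack: [9]
LOAD_CONST → push 3. Stack: [9, 3]
BINARY_OP % → 9 % 3 = 0. Stack: [0]
STORE_FAST w → w=0. Stack: []
LOAD_FAST_LOAD_FAST q,a → push -14,38. Stack: [-14, 38]
BINARY_OP + → -14 + 38 = 24. Stack: [24]
RETURN_VALUE → return 24.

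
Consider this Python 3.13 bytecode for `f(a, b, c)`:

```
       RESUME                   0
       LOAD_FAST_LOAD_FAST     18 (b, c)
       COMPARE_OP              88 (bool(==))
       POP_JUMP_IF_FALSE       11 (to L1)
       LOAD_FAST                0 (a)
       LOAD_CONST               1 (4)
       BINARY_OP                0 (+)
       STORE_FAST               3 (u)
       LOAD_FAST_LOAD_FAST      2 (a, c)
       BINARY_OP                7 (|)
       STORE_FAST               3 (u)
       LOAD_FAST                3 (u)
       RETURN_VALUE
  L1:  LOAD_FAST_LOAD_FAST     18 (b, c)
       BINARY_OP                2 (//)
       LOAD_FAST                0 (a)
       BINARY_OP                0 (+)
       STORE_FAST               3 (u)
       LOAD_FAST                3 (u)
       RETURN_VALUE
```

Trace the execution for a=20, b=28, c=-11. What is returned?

17

LOAD_FAST_LOAD_FAST b,c → push 28,-11. Stack: [28, -11]
COMPARE_OP bool(==) → 28 vs -11 = False. Stack: [False]
POP_JUMP_IF_FALSE → pop False; jump. Stack: []
LOAD_FAST_LOAD_FAST b,c → push 28,-11. Stack: [28, -11]
BINARY_OP // → 28 // -11 = -3. Stack: [-3]
LOAD_FAST a → push 20. Stack: [-3, 20]
BINARY_OP + → -3 + 20 = 17. Stack: [17]
STORE_FAST u → u=17. Stack: []
LOAD_FAST u → push 17. Stack: [17]
RETURN_VALUE → return 17.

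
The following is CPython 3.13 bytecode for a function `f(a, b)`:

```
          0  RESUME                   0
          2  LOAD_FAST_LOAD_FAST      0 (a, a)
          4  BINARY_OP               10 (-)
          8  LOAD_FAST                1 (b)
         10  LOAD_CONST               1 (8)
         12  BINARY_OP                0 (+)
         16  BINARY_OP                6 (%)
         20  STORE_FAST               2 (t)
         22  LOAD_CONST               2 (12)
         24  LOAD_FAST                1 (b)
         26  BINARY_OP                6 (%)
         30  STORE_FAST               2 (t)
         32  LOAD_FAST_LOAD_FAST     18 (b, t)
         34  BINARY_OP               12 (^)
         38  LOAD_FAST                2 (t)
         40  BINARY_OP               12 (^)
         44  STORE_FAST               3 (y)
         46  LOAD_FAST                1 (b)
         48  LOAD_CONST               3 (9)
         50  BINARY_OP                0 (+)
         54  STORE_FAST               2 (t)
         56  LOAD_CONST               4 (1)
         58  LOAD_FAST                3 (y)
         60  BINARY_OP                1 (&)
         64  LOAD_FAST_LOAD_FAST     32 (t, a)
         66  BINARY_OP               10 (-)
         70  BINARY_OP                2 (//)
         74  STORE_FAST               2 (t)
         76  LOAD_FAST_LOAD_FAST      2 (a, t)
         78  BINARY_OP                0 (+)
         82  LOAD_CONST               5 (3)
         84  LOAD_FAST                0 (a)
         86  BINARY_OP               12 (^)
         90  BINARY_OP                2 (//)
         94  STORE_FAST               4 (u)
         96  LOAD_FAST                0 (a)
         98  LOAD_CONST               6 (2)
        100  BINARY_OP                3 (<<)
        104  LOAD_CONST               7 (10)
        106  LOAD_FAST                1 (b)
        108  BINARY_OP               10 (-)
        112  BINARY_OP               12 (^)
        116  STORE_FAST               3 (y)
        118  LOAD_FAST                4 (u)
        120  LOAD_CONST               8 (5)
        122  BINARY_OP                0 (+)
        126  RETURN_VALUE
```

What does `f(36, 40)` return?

LOAD_FAST_LOAD_FAST a,a → push 36,36. Stack: [36, 36]
BINARY_OP - → 36 - 36 = 0. Stack: [0]
LOAD_FAST b → push 40. Stack: [0, 40]
LOAD_CONST → push 8. Stack: [0, 40, 8]
BINARY_OP + → 40 + 8 = 48. Stack: [0, 48]
BINARY_OP % → 0 % 48 = 0. Stack: [0]
STORE_FAST t → t=0. Stack: []
LOAD_CONST → push 12. Stack: [12]
LOAD_FAST b → push 40. Stack: [12, 40]
BINARY_OP % → 12 % 40 = 12. Stack: [12]
STORE_FAST t → t=12. Stack: []
LOAD_FAST_LOAD_FAST b,t → push 40,12. Stack: [40, 12]
BINARY_OP ^ → 40 ^ 12 = 36. Stack: [36]
LOAD_FAST t → push 12. Stack: [36, 12]
BINARY_OP ^ → 36 ^ 12 = 40. Stack: [40]
STORE_FAST y → y=40. Stack: []
LOAD_FAST b → push 40. Stack: [40]
LOAD_CONST → push 9. Stack: [40, 9]
BINARY_OP + → 40 + 9 = 49. Stack: [49]
STORE_FAST t → t=49. Stack: []
LOAD_CONST → push 1. Stack: [1]
LOAD_FAST y → push 40. Stack: [1, 40]
BINARY_OP & → 1 & 40 = 0. Stack: [0]
LOAD_FAST_LOAD_FAST t,a → push 49,36. Stack: [0, 49, 36]
BINARY_OP - → 49 - 36 = 13. Stack: [0, 13]
BINARY_OP // → 0 // 13 = 0. Stack: [0]
STORE_FAST t → t=0. Stack: []
LOAD_FAST_LOAD_FAST a,t → push 36,0. Stack: [36, 0]
BINARY_OP + → 36 + 0 = 36. Stack: [36]
LOAD_CONST → push 3. Stack: [36, 3]
LOAD_FAST a → push 36. Stack: [36, 3, 36]
BINARY_OP ^ → 3 ^ 36 = 39. Stack: [36, 39]
BINARY_OP // → 36 // 39 = 0. Stack: [0]
STORE_FAST u → u=0. Stack: []
LOAD_FAST a → push 36. Stack: [36]
LOAD_CONST → push 2. Stack: [36, 2]
BINARY_OP << → 36 << 2 = 144. Stack: [144]
LOAD_CONST → push 10. Stack: [144, 10]
LOAD_FAST b → push 40. Stack: [144, 10, 40]
BINARY_OP - → 10 - 40 = -30. Stack: [144, -30]
BINARY_OP ^ → 144 ^ -30 = -142. Stack: [-142]
STORE_FAST y → y=-142. Stack: []
LOAD_FAST u → push 0. Stack: [0]
LOAD_CONST → push 5. Stack: [0, 5]
BINARY_OP + → 0 + 5 = 5. Stack: [5]
RETURN_VALUE → return 5.

5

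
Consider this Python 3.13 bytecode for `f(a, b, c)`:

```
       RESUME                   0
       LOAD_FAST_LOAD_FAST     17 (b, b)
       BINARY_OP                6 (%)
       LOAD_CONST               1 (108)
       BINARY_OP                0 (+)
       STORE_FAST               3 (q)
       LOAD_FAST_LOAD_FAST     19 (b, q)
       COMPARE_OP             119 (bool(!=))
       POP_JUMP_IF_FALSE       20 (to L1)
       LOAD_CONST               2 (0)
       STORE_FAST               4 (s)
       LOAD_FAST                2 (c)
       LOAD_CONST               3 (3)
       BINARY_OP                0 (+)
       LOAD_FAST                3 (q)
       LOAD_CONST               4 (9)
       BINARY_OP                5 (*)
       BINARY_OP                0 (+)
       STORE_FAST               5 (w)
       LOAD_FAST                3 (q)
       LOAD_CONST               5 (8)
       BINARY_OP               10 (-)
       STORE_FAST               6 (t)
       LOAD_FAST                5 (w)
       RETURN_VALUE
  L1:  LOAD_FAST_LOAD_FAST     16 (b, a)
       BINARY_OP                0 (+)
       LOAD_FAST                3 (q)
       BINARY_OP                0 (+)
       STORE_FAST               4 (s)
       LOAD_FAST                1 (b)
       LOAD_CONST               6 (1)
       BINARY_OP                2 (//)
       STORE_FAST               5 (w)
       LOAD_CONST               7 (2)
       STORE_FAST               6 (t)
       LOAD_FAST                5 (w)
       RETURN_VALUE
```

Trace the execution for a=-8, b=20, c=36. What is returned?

LOAD_FAST_LOAD_FAST b,b → push 20,20. Stack: [20, 20]
BINARY_OP % → 20 % 20 = 0. Stack: [0]
LOAD_CONST → push 108. Stack: [0, 108]
BINARY_OP + → 0 + 108 = 108. Stack: [108]
STORE_FAST q → q=108. Stack: []
LOAD_FAST_LOAD_FAST b,q → push 20,108. Stack: [20, 108]
COMPARE_OP bool(!=) → 20 vs 108 = True. Stack: [True]
POP_JUMP_IF_FALSE → pop True; no jump. Stack: []
LOAD_CONST → push 0. Stack: [0]
STORE_FAST s → s=0. Stack: []
LOAD_FAST c → push 36. Stack: [36]
LOAD_CONST → push 3. Stack: [36, 3]
BINARY_OP + → 36 + 3 = 39. Stack: [39]
LOAD_FAST q → push 108. Stack: [39, 108]
LOAD_CONST → push 9. Stack: [39, 108, 9]
BINARY_OP * → 108 * 9 = 972. Stack: [39, 972]
BINARY_OP + → 39 + 972 = 1011. Stack: [1011]
STORE_FAST w → w=1011. Stack: []
LOAD_FAST q → push 108. Stack: [108]
LOAD_CONST → push 8. Stack: [108, 8]
BINARY_OP - → 108 - 8 = 100. Stack: [100]
STORE_FAST t → t=100. Stack: []
LOAD_FAST w → push 1011. Stack: [1011]
RETURN_VALUE → return 1011.

1011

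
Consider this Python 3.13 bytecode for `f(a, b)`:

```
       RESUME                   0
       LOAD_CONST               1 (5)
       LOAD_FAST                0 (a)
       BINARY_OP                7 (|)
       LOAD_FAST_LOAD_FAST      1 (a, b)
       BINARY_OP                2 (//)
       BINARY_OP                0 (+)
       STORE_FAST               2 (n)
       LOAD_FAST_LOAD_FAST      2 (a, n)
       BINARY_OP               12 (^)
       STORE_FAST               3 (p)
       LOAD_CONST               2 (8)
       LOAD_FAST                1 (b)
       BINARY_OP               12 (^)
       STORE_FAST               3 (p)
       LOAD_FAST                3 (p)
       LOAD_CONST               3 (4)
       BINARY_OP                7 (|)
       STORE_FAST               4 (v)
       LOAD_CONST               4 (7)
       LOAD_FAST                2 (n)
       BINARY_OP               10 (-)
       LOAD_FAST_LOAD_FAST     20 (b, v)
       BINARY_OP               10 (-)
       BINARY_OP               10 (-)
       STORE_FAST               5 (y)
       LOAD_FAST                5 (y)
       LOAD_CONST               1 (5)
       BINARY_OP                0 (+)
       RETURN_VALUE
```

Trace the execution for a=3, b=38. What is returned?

13

LOAD_CONST → push 5. Stack: [5]
LOAD_FAST a → push 3. Stack: [5, 3]
BINARY_OP | → 5 | 3 = 7. Stack: [7]
LOAD_FAST_LOAD_FAST a,b → push 3,38. Stack: [7, 3, 38]
BINARY_OP // → 3 // 38 = 0. Stack: [7, 0]
BINARY_OP + → 7 + 0 = 7. Stack: [7]
STORE_FAST n → n=7. Stack: []
LOAD_FAST_LOAD_FAST a,n → push 3,7. Stack: [3, 7]
BINARY_OP ^ → 3 ^ 7 = 4. Stack: [4]
STORE_FAST p → p=4. Stack: []
LOAD_CONST → push 8. Stack: [8]
LOAD_FAST b → push 38. Stack: [8, 38]
BINARY_OP ^ → 8 ^ 38 = 46. Stack: [46]
STORE_FAST p → p=46. Stack: []
LOAD_FAST p → push 46. Stack: [46]
LOAD_CONST → push 4. Stack: [46, 4]
BINARY_OP | → 46 | 4 = 46. Stack: [46]
STORE_FAST v → v=46. Stack: []
LOAD_CONST → push 7. Stack: [7]
LOAD_FAST n → push 7. Stack: [7, 7]
BINARY_OP - → 7 - 7 = 0. Stack: [0]
LOAD_FAST_LOAD_FAST b,v → push 38,46. Stack: [0, 38, 46]
BINARY_OP - → 38 - 46 = -8. Stack: [0, -8]
BINARY_OP - → 0 - -8 = 8. Stack: [8]
STORE_FAST y → y=8. Stack: []
LOAD_FAST y → push 8. Stack: [8]
LOAD_CONST → push 5. Stack: [8, 5]
BINARY_OP + → 8 + 5 = 13. Stack: [13]
RETURN_VALUE → return 13.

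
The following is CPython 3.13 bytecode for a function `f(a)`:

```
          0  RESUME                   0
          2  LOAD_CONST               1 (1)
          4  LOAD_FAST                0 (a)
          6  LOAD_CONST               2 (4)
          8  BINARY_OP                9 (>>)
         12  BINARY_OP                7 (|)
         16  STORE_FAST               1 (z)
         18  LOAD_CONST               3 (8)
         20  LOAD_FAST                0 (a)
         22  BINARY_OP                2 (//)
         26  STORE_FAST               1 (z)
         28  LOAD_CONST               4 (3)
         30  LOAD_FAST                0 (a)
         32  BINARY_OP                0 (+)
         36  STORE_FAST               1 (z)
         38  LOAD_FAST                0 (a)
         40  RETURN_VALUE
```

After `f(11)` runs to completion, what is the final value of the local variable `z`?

14

LOAD_CONST → push 1. Stack: [1]
LOAD_FAST a → push 11. Stack: [1, 11]
LOAD_CONST → push 4. Stack: [1, 11, 4]
BINARY_OP >> → 11 >> 4 = 0. Stack: [1, 0]
BINARY_OP | → 1 | 0 = 1. Stack: [1]
STORE_FAST z → z=1. Stack: []
LOAD_CONST → push 8. Stack: [8]
LOAD_FAST a → push 11. Stack: [8, 11]
BINARY_OP // → 8 // 11 = 0. Stack: [0]
STORE_FAST z → z=0. Stack: []
LOAD_CONST → push 3. Stack: [3]
LOAD_FAST a → push 11. Stack: [3, 11]
BINARY_OP + → 3 + 11 = 14. Stack: [14]
STORE_FAST z → z=14. Stack: []
LOAD_FAST a → push 11. Stack: [11]
RETURN_VALUE → return 11.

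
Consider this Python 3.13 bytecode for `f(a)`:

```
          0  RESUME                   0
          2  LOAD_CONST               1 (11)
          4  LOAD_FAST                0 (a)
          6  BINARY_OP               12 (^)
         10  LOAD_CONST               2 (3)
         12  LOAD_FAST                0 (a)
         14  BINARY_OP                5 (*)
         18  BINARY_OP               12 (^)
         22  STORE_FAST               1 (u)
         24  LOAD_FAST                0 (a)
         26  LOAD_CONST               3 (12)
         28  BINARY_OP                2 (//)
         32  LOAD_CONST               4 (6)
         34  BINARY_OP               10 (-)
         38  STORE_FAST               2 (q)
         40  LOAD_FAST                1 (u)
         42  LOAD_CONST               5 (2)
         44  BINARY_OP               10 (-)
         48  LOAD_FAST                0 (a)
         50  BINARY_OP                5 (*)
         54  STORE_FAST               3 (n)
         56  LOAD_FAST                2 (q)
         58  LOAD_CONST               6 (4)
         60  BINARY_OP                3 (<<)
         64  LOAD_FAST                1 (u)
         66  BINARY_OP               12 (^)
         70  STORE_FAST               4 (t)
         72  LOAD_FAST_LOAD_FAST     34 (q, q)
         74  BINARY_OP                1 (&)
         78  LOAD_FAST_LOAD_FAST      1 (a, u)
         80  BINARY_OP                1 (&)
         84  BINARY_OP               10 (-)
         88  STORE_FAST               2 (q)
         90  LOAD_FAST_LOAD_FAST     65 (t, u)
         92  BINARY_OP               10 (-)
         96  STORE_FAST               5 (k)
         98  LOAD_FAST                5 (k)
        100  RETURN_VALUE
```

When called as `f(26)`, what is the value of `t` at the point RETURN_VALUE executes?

LOAD_CONST → push 11. Stack: [11]
LOAD_FAST a → push 26. Stack: [11, 26]
BINARY_OP ^ → 11 ^ 26 = 17. Stack: [17]
LOAD_CONST → push 3. Stack: [17, 3]
LOAD_FAST a → push 26. Stack: [17, 3, 26]
BINARY_OP * → 3 * 26 = 78. Stack: [17, 78]
BINARY_OP ^ → 17 ^ 78 = 95. Stack: [95]
STORE_FAST u → u=95. Stack: []
LOAD_FAST a → push 26. Stack: [26]
LOAD_CONST → push 12. Stack: [26, 12]
BINARY_OP // → 26 // 12 = 2. Stack: [2]
LOAD_CONST → push 6. Stack: [2, 6]
BINARY_OP - → 2 - 6 = -4. Stack: [-4]
STORE_FAST q → q=-4. Stack: []
LOAD_FAST u → push 95. Stack: [95]
LOAD_CONST → push 2. Stack: [95, 2]
BINARY_OP - → 95 - 2 = 93. Stack: [93]
LOAD_FAST a → push 26. Stack: [93, 26]
BINARY_OP * → 93 * 26 = 2418. Stack: [2418]
STORE_FAST n → n=2418. Stack: []
LOAD_FAST q → push -4. Stack: [-4]
LOAD_CONST → push 4. Stack: [-4, 4]
BINARY_OP << → -4 << 4 = -64. Stack: [-64]
LOAD_FAST u → push 95. Stack: [-64, 95]
BINARY_OP ^ → -64 ^ 95 = -97. Stack: [-97]
STORE_FAST t → t=-97. Stack: []
LOAD_FAST_LOAD_FAST q,q → push -4,-4. Stack: [-4, -4]
BINARY_OP & → -4 & -4 = -4. Stack: [-4]
LOAD_FAST_LOAD_FAST a,u → push 26,95. Stack: [-4, 26, 95]
BINARY_OP & → 26 & 95 = 26. Stack: [-4, 26]
BINARY_OP - → -4 - 26 = -30. Stack: [-30]
STORE_FAST q → q=-30. Stack: []
LOAD_FAST_LOAD_FAST t,u → push -97,95. Stack: [-97, 95]
BINARY_OP - → -97 - 95 = -192. Stack: [-192]
STORE_FAST k → k=-192. Stack: []
LOAD_FAST k → push -192. Stack: [-192]
RETURN_VALUE → return -192.

-97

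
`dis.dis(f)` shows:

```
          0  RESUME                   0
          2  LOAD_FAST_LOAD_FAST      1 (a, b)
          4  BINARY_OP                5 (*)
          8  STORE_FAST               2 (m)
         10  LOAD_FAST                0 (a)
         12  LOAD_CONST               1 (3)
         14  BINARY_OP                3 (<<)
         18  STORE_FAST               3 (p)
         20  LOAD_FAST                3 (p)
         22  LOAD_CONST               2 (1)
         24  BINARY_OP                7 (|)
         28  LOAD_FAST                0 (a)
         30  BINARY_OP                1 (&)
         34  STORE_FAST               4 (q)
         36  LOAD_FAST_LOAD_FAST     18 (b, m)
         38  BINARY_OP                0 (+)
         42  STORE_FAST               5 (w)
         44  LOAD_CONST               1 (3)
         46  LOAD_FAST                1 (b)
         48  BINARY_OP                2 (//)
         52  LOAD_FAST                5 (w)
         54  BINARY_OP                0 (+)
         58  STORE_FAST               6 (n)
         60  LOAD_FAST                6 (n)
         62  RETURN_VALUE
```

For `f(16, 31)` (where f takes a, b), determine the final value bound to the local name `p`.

LOAD_FAST_LOAD_FAST a,b → push 16,31. Stack: [16, 31]
BINARY_OP * → 16 * 31 = 496. Stack: [496]
STORE_FAST m → m=496. Stack: []
LOAD_FAST a → push 16. Stack: [16]
LOAD_CONST → push 3. Stack: [16, 3]
BINARY_OP << → 16 << 3 = 128. Stack: [128]
STORE_FAST p → p=128. Stack: []
LOAD_FAST p → push 128. Stack: [128]
LOAD_CONST → push 1. Stack: [128, 1]
BINARY_OP | → 128 | 1 = 129. Stack: [129]
LOAD_FAST a → push 16. Stack: [129, 16]
BINARY_OP & → 129 & 16 = 0. Stack: [0]
STORE_FAST q → q=0. Stack: []
LOAD_FAST_LOAD_FAST b,m → push 31,496. Stack: [31, 496]
BINARY_OP + → 31 + 496 = 527. Stack: [527]
STORE_FAST w → w=527. Stack: []
LOAD_CONST → push 3. Stack: [3]
LOAD_FAST b → push 31. Stack: [3, 31]
BINARY_OP // → 3 // 31 = 0. Stack: [0]
LOAD_FAST w → push 527. Stack: [0, 527]
BINARY_OP + → 0 + 527 = 527. Stack: [527]
STORE_FAST n → n=527. Stack: []
LOAD_FAST n → push 527. Stack: [527]
RETURN_VALUE → return 527.

128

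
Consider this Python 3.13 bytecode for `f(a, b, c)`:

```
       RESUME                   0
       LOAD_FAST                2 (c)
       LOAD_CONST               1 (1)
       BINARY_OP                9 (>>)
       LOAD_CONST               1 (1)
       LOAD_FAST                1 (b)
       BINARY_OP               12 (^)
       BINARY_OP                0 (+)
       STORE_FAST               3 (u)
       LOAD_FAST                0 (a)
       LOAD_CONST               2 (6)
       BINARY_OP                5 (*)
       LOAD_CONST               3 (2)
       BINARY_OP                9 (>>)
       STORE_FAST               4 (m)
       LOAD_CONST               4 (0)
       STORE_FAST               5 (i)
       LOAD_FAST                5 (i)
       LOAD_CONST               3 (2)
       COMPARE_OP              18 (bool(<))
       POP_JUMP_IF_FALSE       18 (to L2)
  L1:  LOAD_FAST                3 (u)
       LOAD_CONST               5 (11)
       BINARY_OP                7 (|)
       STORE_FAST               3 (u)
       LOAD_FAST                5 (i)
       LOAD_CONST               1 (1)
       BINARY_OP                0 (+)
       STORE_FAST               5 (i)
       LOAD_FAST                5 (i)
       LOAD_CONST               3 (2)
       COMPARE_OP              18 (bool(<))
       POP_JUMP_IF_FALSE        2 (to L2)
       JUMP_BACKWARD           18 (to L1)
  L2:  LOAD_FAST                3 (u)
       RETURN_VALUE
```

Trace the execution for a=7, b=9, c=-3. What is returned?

LOAD_FAST c → push -3. Stack: [-3]
LOAD_CONST → push 1. Stack: [-3, 1]
BINARY_OP >> → -3 >> 1 = -2. Stack: [-2]
LOAD_CONST → push 1. Stack: [-2, 1]
LOAD_FAST b → push 9. Stack: [-2, 1, 9]
BINARY_OP ^ → 1 ^ 9 = 8. Stack: [-2, 8]
BINARY_OP + → -2 + 8 = 6. Stack: [6]
STORE_FAST u → u=6. Stack: []
LOAD_FAST a → push 7. Stack: [7]
LOAD_CONST → push 6. Stack: [7, 6]
BINARY_OP * → 7 * 6 = 42. Stack: [42]
LOAD_CONST → push 2. Stack: [42, 2]
BINARY_OP >> → 42 >> 2 = 10. Stack: [10]
STORE_FAST m → m=10. Stack: []
LOAD_CONST → push 0. Stack: [0]
STORE_FAST i → i=0. Stack: []
LOAD_FAST i → push 0. Stack: [0]
LOAD_CONST → push 2. Stack: [0, 2]
COMPARE_OP bool(<) → 0 vs 2 = True. Stack: [True]
POP_JUMP_IF_FALSE → pop True; no jump. Stack: []
LOAD_FAST u → push 6. Stack: [6]
LOAD_CONST → push 11. Stack: [6, 11]
BINARY_OP | → 6 | 11 = 15. Stack: [15]
STORE_FAST u → u=15. Stack: []
LOAD_FAST i → push 0. Stack: [0]
LOAD_CONST → push 1. Stack: [0, 1]
BINARY_OP + → 0 + 1 = 1. Stack: [1]
STORE_FAST i → i=1. Stack: []
LOAD_FAST i → push 1. Stack: [1]
LOAD_CONST → push 2. Stack: [1, 2]
COMPARE_OP bool(<) → 1 vs 2 = True. Stack: [True]
POP_JUMP_IF_FALSE → pop True; no jump. Stack: []
LOAD_FAST u → push 15. Stack: [15]
LOAD_CONST → push 11. Stack: [15, 11]
BINARY_OP | → 15 | 11 = 15. Stack: [15]
STORE_FAST u → u=15. Stack: []
LOAD_FAST i → push 1. Stack: [1]
LOAD_CONST → push 1. Stack: [1, 1]
BINARY_OP + → 1 + 1 = 2. Stack: [2]
STORE_FAST i → i=2. Stack: []
LOAD_FAST i → push 2. Stack: [2]
LOAD_CONST → push 2. Stack: [2, 2]
COMPARE_OP bool(<) → 2 vs 2 = False. Stack: [False]
POP_JUMP_IF_FALSE → pop False; jump. Stack: []
LOAD_FAST u → push 15. Stack: [15]
RETURN_VALUE → return 15.

15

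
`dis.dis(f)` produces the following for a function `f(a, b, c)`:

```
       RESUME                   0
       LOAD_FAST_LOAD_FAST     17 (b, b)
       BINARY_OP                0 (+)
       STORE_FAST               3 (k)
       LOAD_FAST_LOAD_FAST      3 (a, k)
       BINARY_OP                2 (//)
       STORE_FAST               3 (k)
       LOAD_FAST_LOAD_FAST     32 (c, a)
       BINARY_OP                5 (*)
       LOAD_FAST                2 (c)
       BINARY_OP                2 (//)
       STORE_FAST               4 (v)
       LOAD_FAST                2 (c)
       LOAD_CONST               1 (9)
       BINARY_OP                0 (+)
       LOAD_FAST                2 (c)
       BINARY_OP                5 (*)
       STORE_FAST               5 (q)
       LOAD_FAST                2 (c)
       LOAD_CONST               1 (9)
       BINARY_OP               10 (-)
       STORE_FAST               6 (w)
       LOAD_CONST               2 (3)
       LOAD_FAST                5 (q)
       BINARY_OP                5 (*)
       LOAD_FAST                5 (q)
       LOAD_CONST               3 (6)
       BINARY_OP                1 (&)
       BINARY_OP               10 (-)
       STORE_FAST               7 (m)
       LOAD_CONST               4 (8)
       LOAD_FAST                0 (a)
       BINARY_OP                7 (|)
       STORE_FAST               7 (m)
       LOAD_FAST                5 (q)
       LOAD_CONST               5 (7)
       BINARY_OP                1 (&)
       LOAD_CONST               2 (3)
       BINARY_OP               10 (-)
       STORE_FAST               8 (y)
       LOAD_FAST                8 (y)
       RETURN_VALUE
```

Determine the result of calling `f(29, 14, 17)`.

-1

LOAD_FAST_LOAD_FAST b,b → push 14,14. Stack: [14, 14]
BINARY_OP + → 14 + 14 = 28. Stack: [28]
STORE_FAST k → k=28. Stack: []
LOAD_FAST_LOAD_FAST a,k → push 29,28. Stack: [29, 28]
BINARY_OP // → 29 // 28 = 1. Stack: [1]
STORE_FAST k → k=1. Stack: []
LOAD_FAST_LOAD_FAST c,a → push 17,29. Stack: [17, 29]
BINARY_OP * → 17 * 29 = 493. Stack: [493]
LOAD_FAST c → push 17. Stack: [493, 17]
BINARY_OP // → 493 // 17 = 29. Stack: [29]
STORE_FAST v → v=29. Stack: []
LOAD_FAST c → push 17. Stack: [17]
LOAD_CONST → push 9. Stack: [17, 9]
BINARY_OP + → 17 + 9 = 26. Stack: [26]
LOAD_FAST c → push 17. Stack: [26, 17]
BINARY_OP * → 26 * 17 = 442. Stack: [442]
STORE_FAST q → q=442. Stack: []
LOAD_FAST c → push 17. Stack: [17]
LOAD_CONST → push 9. Stack: [17, 9]
BINARY_OP - → 17 - 9 = 8. Stack: [8]
STORE_FAST w → w=8. Stack: []
LOAD_CONST → push 3. Stack: [3]
LOAD_FAST q → push 442. Stack: [3, 442]
BINARY_OP * → 3 * 442 = 1326. Stack: [1326]
LOAD_FAST q → push 442. Stack: [1326, 442]
LOAD_CONST → push 6. Stack: [1326, 442, 6]
BINARY_OP & → 442 & 6 = 2. Stack: [1326, 2]
BINARY_OP - → 1326 - 2 = 1324. Stack: [1324]
STORE_FAST m → m=1324. Stack: []
LOAD_CONST → push 8. Stack: [8]
LOAD_FAST a → push 29. Stack: [8, 29]
BINARY_OP | → 8 | 29 = 29. Stack: [29]
STORE_FAST m → m=29. Stack: []
LOAD_FAST q → push 442. Stack: [442]
LOAD_CONST → push 7. Stack: [442, 7]
BINARY_OP & → 442 & 7 = 2. Stack: [2]
LOAD_CONST → push 3. Stack: [2, 3]
BINARY_OP - → 2 - 3 = -1. Stack: [-1]
STORE_FAST y → y=-1. Stack: []
LOAD_FAST y → push -1. Stack: [-1]
RETURN_VALUE → return -1.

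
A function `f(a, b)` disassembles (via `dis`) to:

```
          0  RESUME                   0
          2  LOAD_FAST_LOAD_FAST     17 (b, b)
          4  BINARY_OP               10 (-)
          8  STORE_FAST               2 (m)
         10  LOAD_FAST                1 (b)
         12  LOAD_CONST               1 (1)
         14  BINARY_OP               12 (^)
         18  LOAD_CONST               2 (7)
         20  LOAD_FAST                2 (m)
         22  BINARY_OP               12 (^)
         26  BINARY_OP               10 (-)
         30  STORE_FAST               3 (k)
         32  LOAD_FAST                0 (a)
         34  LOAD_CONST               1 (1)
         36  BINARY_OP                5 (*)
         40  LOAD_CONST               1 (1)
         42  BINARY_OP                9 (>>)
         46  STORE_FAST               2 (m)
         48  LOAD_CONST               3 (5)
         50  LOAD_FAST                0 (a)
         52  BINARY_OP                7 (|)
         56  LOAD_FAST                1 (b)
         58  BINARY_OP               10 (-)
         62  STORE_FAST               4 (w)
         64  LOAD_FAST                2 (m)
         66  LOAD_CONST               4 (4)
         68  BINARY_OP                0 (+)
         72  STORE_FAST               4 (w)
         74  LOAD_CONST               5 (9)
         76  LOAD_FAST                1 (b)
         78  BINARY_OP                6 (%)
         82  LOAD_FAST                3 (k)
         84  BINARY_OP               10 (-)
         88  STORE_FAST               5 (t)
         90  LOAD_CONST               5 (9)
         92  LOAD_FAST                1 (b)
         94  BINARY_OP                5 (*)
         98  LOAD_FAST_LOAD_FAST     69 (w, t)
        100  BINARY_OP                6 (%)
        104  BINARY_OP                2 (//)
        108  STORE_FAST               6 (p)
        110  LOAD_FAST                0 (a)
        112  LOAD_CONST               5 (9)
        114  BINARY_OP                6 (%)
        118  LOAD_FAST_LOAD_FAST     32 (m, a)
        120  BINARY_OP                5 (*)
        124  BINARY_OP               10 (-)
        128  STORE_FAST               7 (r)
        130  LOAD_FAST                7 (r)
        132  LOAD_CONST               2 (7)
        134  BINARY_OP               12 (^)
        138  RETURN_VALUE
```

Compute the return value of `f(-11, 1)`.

-62

LOAD_FAST_LOAD_FAST b,b → push 1,1. Stack: [1, 1]
BINARY_OP - → 1 - 1 = 0. Stack: [0]
STORE_FAST m → m=0. Stack: []
LOAD_FAST b → push 1. Stack: [1]
LOAD_CONST → push 1. Stack: [1, 1]
BINARY_OP ^ → 1 ^ 1 = 0. Stack: [0]
LOAD_CONST → push 7. Stack: [0, 7]
LOAD_FAST m → push 0. Stack: [0, 7, 0]
BINARY_OP ^ → 7 ^ 0 = 7. Stack: [0, 7]
BINARY_OP - → 0 - 7 = -7. Stack: [-7]
STORE_FAST k → k=-7. Stack: []
LOAD_FAST a → push -11. Stack: [-11]
LOAD_CONST → push 1. Stack: [-11, 1]
BINARY_OP * → -11 * 1 = -11. Stack: [-11]
LOAD_CONST → push 1. Stack: [-11, 1]
BINARY_OP >> → -11 >> 1 = -6. Stack: [-6]
STORE_FAST m → m=-6. Stack: []
LOAD_CONST → push 5. Stack: [5]
LOAD_FAST a → push -11. Stack: [5, -11]
BINARY_OP | → 5 | -11 = -11. Stack: [-11]
LOAD_FAST b → push 1. Stack: [-11, 1]
BINARY_OP - → -11 - 1 = -12. Stack: [-12]
STORE_FAST w → w=-12. Stack: []
LOAD_FAST m → push -6. Stack: [-6]
LOAD_CONST → push 4. Stack: [-6, 4]
BINARY_OP + → -6 + 4 = -2. Stack: [-2]
STORE_FAST w → w=-2. Stack: []
LOAD_CONST → push 9. Stack: [9]
LOAD_FAST b → push 1. Stack: [9, 1]
BINARY_OP % → 9 % 1 = 0. Stack: [0]
LOAD_FAST k → push -7. Stack: [0, -7]
BINARY_OP - → 0 - -7 = 7. Stack: [7]
STORE_FAST t → t=7. Stack: []
LOAD_CONST → push 9. Stack: [9]
LOAD_FAST b → push 1. Stack: [9, 1]
BINARY_OP * → 9 * 1 = 9. Stack: [9]
LOAD_FAST_LOAD_FAST w,t → push -2,7. Stack: [9, -2, 7]
BINARY_OP % → -2 % 7 = 5. Stack: [9, 5]
BINARY_OP // → 9 // 5 = 1. Stack: [1]
STORE_FAST p → p=1. Stack: []
LOAD_FAST a → push -11. Stack: [-11]
LOAD_CONST → push 9. Stack: [-11, 9]
BINARY_OP % → -11 % 9 = 7. Stack: [7]
LOAD_FAST_LOAD_FAST m,a → push -6,-11. Stack: [7, -6, -11]
BINARY_OP * → -6 * -11 = 66. Stack: [7, 66]
BINARY_OP - → 7 - 66 = -59. Stack: [-59]
STORE_FAST r → r=-59. Stack: []
LOAD_FAST r → push -59. Stack: [-59]
LOAD_CONST → push 7. Stack: [-59, 7]
BINARY_OP ^ → -59 ^ 7 = -62. Stack: [-62]
RETURN_VALUE → return -62.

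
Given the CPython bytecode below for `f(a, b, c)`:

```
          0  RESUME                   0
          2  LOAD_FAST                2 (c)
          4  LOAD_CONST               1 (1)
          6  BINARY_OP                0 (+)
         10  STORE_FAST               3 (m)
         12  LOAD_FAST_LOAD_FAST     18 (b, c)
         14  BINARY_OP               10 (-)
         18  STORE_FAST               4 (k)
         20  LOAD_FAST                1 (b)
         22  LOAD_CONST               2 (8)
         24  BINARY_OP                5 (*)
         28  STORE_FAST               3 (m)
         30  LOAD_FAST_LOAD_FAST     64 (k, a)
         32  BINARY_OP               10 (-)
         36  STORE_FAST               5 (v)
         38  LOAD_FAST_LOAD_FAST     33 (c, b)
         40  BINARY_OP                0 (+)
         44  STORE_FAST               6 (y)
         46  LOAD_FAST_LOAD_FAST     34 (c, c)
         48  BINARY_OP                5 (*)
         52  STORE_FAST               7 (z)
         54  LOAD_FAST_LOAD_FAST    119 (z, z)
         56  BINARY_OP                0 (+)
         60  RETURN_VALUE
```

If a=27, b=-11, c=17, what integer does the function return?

578

LOAD_FAST c → push 17. Stack: [17]
LOAD_CONST → push 1. Stack: [17, 1]
BINARY_OP + → 17 + 1 = 18. Stack: [18]
STORE_FAST m → m=18. Stack: []
LOAD_FAST_LOAD_FAST b,c → push -11,17. Stack: [-11, 17]
BINARY_OP - → -11 - 17 = -28. Stack: [-28]
STORE_FAST k → k=-28. Stack: []
LOAD_FAST b → push -11. Stack: [-11]
LOAD_CONST → push 8. Stack: [-11, 8]
BINARY_OP * → -11 * 8 = -88. Stack: [-88]
STORE_FAST m → m=-88. Stack: []
LOAD_FAST_LOAD_FAST k,a → push -28,27. Stack: [-28, 27]
BINARY_OP - → -28 - 27 = -55. Stack: [-55]
STORE_FAST v → v=-55. Stack: []
LOAD_FAST_LOAD_FAST c,b → push 17,-11. Stack: [17, -11]
BINARY_OP + → 17 + -11 = 6. Stack: [6]
STORE_FAST y → y=6. Stack: []
LOAD_FAST_LOAD_FAST c,c → push 17,17. Stack: [17, 17]
BINARY_OP * → 17 * 17 = 289. Stack: [289]
STORE_FAST z → z=289. Stack: []
LOAD_FAST_LOAD_FAST z,z → push 289,289. Stack: [289, 289]
BINARY_OP + → 289 + 289 = 578. Stack: [578]
RETURN_VALUE → return 578.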